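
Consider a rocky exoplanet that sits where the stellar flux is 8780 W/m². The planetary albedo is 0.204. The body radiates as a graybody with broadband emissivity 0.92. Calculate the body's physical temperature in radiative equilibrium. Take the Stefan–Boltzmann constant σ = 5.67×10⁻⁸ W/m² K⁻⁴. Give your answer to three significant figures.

428 K

The planet absorbs (1−α)S over its disc πR² and re-emits over 4πR², so the mean absorbed flux is (1−0.204)·8780/4 = 1747 W/m².
Equating to εσT⁴ with ε = 0.92: T = (1747/0.92σ)^(1/4) = 427.8 K.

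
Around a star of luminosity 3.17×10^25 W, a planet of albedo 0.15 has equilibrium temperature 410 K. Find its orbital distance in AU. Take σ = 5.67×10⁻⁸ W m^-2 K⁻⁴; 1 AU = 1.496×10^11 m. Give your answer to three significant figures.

0.122 AU

Required flux: S = 4σT⁴/(1−α) = 7540 W m^-2.
From L = 4πd²S, d = √(3.17×10^25/(4π·7540)) = 1.829×10^10 m = 0.1223 AU.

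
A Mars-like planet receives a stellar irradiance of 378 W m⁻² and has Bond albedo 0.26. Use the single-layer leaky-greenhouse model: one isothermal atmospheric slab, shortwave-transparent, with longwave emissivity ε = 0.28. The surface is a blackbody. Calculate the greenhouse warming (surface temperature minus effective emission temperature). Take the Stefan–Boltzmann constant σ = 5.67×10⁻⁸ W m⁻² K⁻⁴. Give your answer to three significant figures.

7.20 kelvin

Effective emission temperature (TOA balance): σT_e⁴ = S(1−α)/4 = 69.93 W m⁻² → T_e = 187.4 K.
The surface balance (absorbed SW + ε·downward IR = σT_s⁴) with T_a⁴ = T_s⁴/2 reduces to T_s = T_e·[2/(2−ε)]^¼ = 194.6 K.
T_s − T_e = 194.6 − 187.4 = 7.201 K.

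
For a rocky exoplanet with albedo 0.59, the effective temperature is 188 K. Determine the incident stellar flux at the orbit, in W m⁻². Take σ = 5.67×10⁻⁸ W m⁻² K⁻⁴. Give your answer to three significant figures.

691 W m⁻²

Invert the energy balance for S: S = 4σT⁴/(1−α).
σT⁴ = 5.67×10⁻⁸·(188)⁴ = 70.83 W m⁻².
S = 4·70.83/0.41 = 691.0 W m⁻².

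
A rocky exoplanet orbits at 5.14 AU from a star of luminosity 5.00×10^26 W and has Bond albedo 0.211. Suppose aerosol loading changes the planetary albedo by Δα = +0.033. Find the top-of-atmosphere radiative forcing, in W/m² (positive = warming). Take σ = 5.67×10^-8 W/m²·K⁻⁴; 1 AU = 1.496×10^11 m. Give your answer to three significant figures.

-0.555 W/m²

Orbital distance: d = 5.14 AU = 7.689×10^11 m.
Spreading L over a sphere of radius d: S = 5.00×10^26/(4π·7.69×10^11²) = 67.29 W/m².
ΔF = −(S/4)Δα = −(67.29/4)×(+0.033) = -0.5552 W/m².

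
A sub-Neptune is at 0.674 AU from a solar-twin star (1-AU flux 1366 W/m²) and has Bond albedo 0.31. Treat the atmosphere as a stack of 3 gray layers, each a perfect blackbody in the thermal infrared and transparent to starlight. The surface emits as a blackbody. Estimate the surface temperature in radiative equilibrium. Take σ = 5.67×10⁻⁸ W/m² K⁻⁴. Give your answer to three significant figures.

437 kelvin

Irradiance scales as 1/d², so S = 1366 W/m² × (1/0.674)² = 3007 W/m².
OLR = S(1−α)/4 = 518.7 W/m²; the top layer radiates at T_e = 309.3 K.
Layer-by-layer balance gives σT_s⁴ = (N+1)σT_e⁴, so T_s = 4^¼·309.3 = 437.4 K.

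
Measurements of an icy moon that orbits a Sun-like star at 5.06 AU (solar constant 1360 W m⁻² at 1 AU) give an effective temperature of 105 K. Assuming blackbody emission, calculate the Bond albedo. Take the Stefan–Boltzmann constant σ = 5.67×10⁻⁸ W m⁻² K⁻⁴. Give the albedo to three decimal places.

0.481

Flux at the orbit: S = 1360/(5.06)² = 53.12 W m⁻².
Rearranging the radiative balance, α = 1 − 4σT⁴/S.
4σT⁴ = 4·5.67×10⁻⁸·(105)⁴ = 27.57 W m⁻².
Hence α = 1 − 27.57/53.12 = 0.4810.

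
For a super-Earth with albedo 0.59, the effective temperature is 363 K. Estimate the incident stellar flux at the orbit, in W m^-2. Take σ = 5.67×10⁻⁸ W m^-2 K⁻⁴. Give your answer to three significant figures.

9600 W m^-2

Invert the energy balance for S: S = 4σT⁴/(1−α).
σT⁴ = 5.67×10⁻⁸·(363)⁴ = 984.5 W m^-2.
S = 4·984.5/0.41 = 9605 W m^-2.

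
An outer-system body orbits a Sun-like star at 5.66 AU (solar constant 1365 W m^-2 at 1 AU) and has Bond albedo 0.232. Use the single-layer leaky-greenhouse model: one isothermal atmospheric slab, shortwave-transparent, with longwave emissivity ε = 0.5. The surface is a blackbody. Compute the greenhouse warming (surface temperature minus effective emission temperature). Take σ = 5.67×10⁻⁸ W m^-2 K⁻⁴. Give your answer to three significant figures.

8.17 K

By the inverse-square law, S = 1365/5.66² = 42.61 W m^-2.
The planet radiates to space at T_e = [S(1−α)/(4σ)]^(1/4) = 109.6 K.
Surface balance with a leaky layer gives σT_s⁴ = σT_e⁴·2/(2−ε), so T_s = T_e·[2/(2−0.5)]^(1/4) = 117.8 K.
The atmosphere warms the surface by 8.173 K.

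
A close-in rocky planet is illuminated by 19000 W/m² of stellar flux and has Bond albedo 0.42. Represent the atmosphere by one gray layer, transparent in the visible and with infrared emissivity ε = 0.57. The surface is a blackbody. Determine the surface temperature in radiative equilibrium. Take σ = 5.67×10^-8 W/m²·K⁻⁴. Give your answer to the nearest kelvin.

Effective emission temperature (TOA balance): σT_e⁴ = S(1−α)/4 = 2755 W/m² → T_e = 469.5 K.
The surface balance (absorbed SW + ε·downward IR = σT_s⁴) with T_a⁴ = T_s⁴/2 reduces to T_s = T_e·[2/(2−ε)]^¼ = 510.6 K.

511 K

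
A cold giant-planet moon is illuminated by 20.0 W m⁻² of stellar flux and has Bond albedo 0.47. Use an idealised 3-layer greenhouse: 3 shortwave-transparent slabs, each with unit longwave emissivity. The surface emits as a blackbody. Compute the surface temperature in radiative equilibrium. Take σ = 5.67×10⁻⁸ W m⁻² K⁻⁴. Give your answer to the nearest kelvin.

117 kelvin

The effective emission temperature is T_e = [S(1−α)/(4σ)]^¼ = 82.68 K.
With N = 3 opaque layers, T_s = (N+1)^(1/4)·T_e = 4^(1/4)·82.68 = 116.9 K.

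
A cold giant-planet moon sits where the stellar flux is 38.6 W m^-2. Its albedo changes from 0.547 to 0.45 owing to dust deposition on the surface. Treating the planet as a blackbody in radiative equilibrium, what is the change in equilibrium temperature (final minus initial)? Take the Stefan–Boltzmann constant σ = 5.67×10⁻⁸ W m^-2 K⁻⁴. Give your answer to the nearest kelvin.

5 K

Before: T₁ = [38.60·0.453/(4σ)]^(1/4) = 93.70 K.
Final:   T₂ = [S(1−0.45)/(4σ)]^(1/4) = 98.36 K.
Change: 98.36 − 93.70 = 4.657 K.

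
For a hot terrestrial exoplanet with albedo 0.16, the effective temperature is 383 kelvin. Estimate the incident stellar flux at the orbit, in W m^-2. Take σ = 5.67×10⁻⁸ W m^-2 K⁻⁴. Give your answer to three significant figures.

5810 W m^-2

From S(1−α)/4 = σT⁴: S = 4σT⁴/(1−α).
The emitted flux is σT⁴ = 1220 W m^-2.
So S = 4×1220/(1−0.16) = 5810 W m^-2.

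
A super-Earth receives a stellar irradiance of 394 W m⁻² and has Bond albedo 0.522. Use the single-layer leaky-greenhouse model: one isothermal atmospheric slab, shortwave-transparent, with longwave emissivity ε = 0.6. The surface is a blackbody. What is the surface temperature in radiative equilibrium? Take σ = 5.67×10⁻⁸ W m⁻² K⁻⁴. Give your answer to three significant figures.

186 K

Effective emission temperature (TOA balance): σT_e⁴ = S(1−α)/4 = 47.08 W m⁻² → T_e = 169.8 K.
The surface balance (absorbed SW + ε·downward IR = σT_s⁴) with T_a⁴ = T_s⁴/2 reduces to T_s = T_e·[2/(2−ε)]^¼ = 185.6 K.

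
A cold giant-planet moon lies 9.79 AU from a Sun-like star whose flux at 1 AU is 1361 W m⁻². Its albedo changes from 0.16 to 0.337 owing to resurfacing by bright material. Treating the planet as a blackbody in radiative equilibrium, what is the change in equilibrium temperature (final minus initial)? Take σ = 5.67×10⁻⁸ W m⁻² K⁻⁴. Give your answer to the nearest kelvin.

Irradiance scales as 1/d², so S = 1361 W m⁻² × (1/9.79)² = 14.20 W m⁻².
With α = 0.16, T₁ = 85.16 K.
Final:   T₂ = [S(1−0.337)/(4σ)]^(1/4) = 80.27 K.
Change: 80.27 − 85.16 = -4.892 K.

-5 K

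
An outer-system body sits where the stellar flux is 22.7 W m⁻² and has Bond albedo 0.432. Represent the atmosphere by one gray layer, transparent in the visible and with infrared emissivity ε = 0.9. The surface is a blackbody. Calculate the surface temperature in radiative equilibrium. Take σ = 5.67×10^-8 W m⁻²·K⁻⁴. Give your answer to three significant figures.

101 kelvin

The planet radiates to space at T_e = [S(1−α)/(4σ)]^(1/4) = 86.83 K.
Surface balance with a leaky layer gives σT_s⁴ = σT_e⁴·2/(2−ε), so T_s = T_e·[2/(2−0.9)]^(1/4) = 100.8 K.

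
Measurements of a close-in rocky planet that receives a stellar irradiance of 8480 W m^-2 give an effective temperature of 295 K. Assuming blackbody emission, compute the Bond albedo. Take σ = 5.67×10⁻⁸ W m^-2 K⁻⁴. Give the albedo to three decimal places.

From σT⁴ = S(1−α)/4 we invert for α: 1−α = 4σT⁴/S.
σT⁴ = 429.4 W m^-2, so 4σT⁴ = 1718 W m^-2.
1−α = 1718/8480 = 0.2026, so α = 0.7974.

0.797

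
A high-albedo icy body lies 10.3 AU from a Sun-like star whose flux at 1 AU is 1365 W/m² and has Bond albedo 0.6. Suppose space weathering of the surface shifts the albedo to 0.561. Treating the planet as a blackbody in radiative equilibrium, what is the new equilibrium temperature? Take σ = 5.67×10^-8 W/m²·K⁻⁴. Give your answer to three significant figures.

70.6 K

By the inverse-square law, S = 1365/10.3² = 12.87 W/m².
T₂ = [S(1−α₂)/(4σ)]^(1/4) = [12.87·0.439/(4σ)]^(1/4) = 70.64 K.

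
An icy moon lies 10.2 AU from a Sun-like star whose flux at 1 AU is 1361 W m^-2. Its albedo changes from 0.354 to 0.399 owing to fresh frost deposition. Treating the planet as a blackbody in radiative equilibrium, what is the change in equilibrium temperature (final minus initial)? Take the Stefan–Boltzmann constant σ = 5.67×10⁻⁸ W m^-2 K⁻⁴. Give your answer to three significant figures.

By the inverse-square law, S = 1361/10.2² = 13.08 W m^-2.
Initial: T₁ = [S(1−0.354)/(4σ)]^(1/4) = 78.13 K.
After:  T₂ = [13.08·0.601/(4σ)]^(1/4) = 76.73 K.
ΔT = T₂ − T₁ = -1.398 K.

-1.40 K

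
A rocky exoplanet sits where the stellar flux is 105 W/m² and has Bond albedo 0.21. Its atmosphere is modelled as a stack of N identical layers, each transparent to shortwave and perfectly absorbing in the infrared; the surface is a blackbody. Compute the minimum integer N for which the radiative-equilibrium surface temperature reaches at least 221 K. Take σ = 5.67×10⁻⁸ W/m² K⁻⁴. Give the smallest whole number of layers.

OLR = S(1−α)/4 = 20.74 W/m²; the top layer radiates at T_e = 138.3 K.
Need (N+1)T_e⁴ ≥ T_s⁴, i.e. N+1 ≥ (221/138.3)⁴ = 6.522.
Rounding up, N = 6.

6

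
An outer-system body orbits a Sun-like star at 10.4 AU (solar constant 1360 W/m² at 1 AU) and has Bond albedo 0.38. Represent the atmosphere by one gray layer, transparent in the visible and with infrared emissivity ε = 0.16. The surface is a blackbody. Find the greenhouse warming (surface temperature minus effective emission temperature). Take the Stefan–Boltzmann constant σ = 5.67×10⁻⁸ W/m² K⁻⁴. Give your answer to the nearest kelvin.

2 kelvin

Irradiance scales as 1/d², so S = 1360 W/m² × (1/10.4)² = 12.57 W/m².
At the top of the atmosphere, σT_e⁴ = S(1−α)/4 = 1.949 W/m², giving T_e = 76.57 K.
For a single slab of emissivity ε, T_s⁴ = 2T_e⁴/(2−ε); thus T_s = 76.57·(1.087)^(1/4) = 78.18 K.
T_s − T_e = 78.18 − 76.57 = 1.613 K.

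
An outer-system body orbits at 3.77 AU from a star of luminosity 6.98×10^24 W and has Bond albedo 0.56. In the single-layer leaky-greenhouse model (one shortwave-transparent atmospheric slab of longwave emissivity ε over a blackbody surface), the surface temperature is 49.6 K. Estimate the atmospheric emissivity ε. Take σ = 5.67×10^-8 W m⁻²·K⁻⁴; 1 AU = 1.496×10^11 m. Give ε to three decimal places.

0.881

d = 3.77 × 1.496×10^11 m = 5.640×10^11 m.
Flux at the orbit: S = L/(4πd²) = 6.98×10^24/(4π·(5.64×10^11)²) = 1.746 W m⁻².
Effective temperature: T_e = [S(1−α)/(4σ)]^(1/4) = 42.90 K.
T_s⁴ = T_e⁴·2/(2−ε) → ε = 2 − 2(T_e/T_s)⁴ = 2 − 2·(42.90/49.6)⁴ = 0.8805.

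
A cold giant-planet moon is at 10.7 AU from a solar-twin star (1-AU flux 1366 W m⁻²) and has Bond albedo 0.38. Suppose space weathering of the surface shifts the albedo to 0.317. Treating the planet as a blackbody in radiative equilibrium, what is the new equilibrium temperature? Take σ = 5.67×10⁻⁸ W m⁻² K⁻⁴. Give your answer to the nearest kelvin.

77 K

By the inverse-square law, S = 1366/10.7² = 11.93 W m⁻².
With the new albedo, S(1−α₂)/4 = 2.037 W m⁻², so T₂ = 77.42 K.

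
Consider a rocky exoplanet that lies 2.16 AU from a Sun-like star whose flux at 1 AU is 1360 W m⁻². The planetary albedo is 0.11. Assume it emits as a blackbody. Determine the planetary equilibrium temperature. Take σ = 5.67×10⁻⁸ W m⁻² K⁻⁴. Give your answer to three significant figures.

184 K

By the inverse-square law, S = 1360/2.16² = 291.5 W m⁻².
Absorbed flux (global mean): S(1−α)/4 = 291.5·0.89/4 = 64.86 W m⁻².
Balancing against σT⁴: T = (64.86/5.67×10⁻⁸)^(1/4) = 183.9 K.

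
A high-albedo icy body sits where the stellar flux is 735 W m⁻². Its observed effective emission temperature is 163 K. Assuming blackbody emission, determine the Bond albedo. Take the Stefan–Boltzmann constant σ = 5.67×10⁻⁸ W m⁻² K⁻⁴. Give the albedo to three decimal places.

Rearranging the radiative balance, α = 1 − 4σT⁴/S.
σT⁴ = 40.03 W m⁻², so 4σT⁴ = 160.1 W m⁻².
Hence α = 1 − 160.1/735.0 = 0.7822.

0.782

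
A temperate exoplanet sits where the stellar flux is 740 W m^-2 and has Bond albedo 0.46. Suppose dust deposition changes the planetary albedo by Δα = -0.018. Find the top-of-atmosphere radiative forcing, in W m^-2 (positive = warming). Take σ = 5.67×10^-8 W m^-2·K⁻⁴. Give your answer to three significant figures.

3.33 W m^-2

ΔF = −(S/4)Δα = −(740.0/4)×(-0.018) = 3.330 W m^-2.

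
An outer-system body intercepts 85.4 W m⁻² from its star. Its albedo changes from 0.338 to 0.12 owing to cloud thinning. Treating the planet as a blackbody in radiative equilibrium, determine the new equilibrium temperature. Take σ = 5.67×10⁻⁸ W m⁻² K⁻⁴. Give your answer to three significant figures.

T₂ = [S(1−α₂)/(4σ)]^(1/4) = [85.40·0.88/(4σ)]^(1/4) = 134.9 K.

135 K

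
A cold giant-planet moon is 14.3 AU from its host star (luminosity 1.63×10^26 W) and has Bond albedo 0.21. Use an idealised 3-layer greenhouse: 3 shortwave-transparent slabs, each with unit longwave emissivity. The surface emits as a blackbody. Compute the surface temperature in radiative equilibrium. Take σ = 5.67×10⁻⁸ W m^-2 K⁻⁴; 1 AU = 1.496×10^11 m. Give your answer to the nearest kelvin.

d = 14.3 × 1.496×10^11 m = 2.139×10^12 m.
Flux at the orbit: S = L/(4πd²) = 1.63×10^26/(4π·(2.14×10^12)²) = 2.834 W m^-2.
The effective emission temperature is T_e = [S(1−α)/(4σ)]^¼ = 56.05 K.
Layer-by-layer balance gives σT_s⁴ = (N+1)σT_e⁴, so T_s = 4^¼·56.05 = 79.27 K.

79 K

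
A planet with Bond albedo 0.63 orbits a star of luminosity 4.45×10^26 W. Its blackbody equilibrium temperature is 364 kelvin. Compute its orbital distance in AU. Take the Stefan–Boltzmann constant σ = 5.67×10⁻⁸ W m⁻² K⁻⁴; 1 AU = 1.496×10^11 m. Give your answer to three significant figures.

The flux needed for this T is 4σT⁴/(1−0.63) = 10760 W m⁻².
S = L/(4πd²) → d = √(L/4πS) = √(4.45×10^26/(4π·10760)) = 5.737×10^10 m = 0.3835 AU.

0.383 AU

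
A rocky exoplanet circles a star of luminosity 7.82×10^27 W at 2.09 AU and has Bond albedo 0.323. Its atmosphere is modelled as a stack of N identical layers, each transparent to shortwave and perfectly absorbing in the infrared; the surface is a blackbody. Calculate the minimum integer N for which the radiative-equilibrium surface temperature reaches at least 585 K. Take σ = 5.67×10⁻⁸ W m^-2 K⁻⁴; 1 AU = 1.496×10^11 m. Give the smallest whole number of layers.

6

Orbital distance: d = 2.09 AU = 3.127×10^11 m.
Flux at the orbit: S = L/(4πd²) = 7.82×10^27/(4π·(3.13×10^11)²) = 6366 W m^-2.
OLR = S(1−α)/4 = 1077 W m^-2; the top layer radiates at T_e = 371.3 K.
T_s = (N+1)^(1/4)·T_e ≥ 585 K requires N+1 ≥ (T_s/T_e)⁴ = (585/371.3)⁴ = 6.164.
So N ≥ 5.164; the smallest integer is N = 6.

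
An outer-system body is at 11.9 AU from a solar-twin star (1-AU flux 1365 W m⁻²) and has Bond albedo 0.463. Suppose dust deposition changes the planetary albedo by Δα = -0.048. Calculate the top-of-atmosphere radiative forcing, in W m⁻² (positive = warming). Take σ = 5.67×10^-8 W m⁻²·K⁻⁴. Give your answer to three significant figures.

0.116 W m⁻²

By the inverse-square law, S = 1365/11.9² = 9.639 W m⁻².
The change in absorbed flux is Δ[S(1−α)/4] = −SΔα/4 = 0.1157 W m⁻².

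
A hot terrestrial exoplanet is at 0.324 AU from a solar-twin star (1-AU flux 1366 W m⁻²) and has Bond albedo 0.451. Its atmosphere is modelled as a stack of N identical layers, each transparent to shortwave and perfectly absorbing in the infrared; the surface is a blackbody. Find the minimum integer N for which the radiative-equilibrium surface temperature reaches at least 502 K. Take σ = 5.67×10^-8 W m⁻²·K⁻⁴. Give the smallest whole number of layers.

By the inverse-square law, S = 1366/0.324² = 13010 W m⁻².
OLR = S(1−α)/4 = 1786 W m⁻²; the top layer radiates at T_e = 421.3 K.
T_s = (N+1)^(1/4)·T_e ≥ 502 K requires N+1 ≥ (T_s/T_e)⁴ = (502/421.3)⁴ = 2.016.
So N ≥ 1.016; the smallest integer is N = 2.

2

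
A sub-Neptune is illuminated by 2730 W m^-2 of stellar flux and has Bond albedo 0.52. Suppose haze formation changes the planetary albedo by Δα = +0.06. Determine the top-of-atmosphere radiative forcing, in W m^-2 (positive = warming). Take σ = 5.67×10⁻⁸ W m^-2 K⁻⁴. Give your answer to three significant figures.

-40.9 W m^-2

TOA radiative forcing: ΔF = −S·Δα/4 = −2730·(+0.06)/4 = -40.95 W m^-2.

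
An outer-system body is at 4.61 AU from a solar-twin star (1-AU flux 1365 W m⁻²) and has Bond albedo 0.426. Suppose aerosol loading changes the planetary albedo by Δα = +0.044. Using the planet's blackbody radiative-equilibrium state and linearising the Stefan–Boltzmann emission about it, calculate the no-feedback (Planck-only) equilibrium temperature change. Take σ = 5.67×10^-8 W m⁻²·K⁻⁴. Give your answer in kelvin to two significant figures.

By the inverse-square law, S = 1365/4.61² = 64.23 W m⁻².
Reference equilibrium: T_e = [S(1−α)/(4σ)]^(1/4) = 112.9 K.
ΔF = −(S/4)Δα = −(64.23/4)×(+0.044) = -0.7065 W m⁻².
Planck response: λ_P = 4σT_e³ = 4·5.67×10⁻⁸·(112.9)³ = 0.3265 W m⁻²/K.
So ΔT₀ = -0.7065/0.3265 = -2.16 K.

-2.2 kelvin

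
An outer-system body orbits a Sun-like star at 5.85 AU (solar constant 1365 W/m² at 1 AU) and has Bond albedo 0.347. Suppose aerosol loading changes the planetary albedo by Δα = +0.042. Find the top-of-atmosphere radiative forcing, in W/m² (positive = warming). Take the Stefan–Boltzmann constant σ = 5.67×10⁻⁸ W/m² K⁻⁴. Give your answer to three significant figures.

-0.419 W/m²

By the inverse-square law, S = 1365/5.85² = 39.89 W/m².
TOA radiative forcing: ΔF = −S·Δα/4 = −39.89·(+0.042)/4 = -0.4188 W/m².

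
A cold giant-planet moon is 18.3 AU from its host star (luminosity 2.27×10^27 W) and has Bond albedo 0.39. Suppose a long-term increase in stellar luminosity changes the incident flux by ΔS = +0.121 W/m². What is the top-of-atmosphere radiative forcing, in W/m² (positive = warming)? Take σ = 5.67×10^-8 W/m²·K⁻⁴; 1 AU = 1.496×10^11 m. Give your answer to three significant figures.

0.0185 W/m²

Orbital distance: d = 18.3 AU = 2.738×10^12 m.
Spreading L over a sphere of radius d: S = 2.27×10^27/(4π·2.74×10^12²) = 24.10 W/m².
TOA radiative forcing: ΔF = (1−α)ΔS/4 = 0.61·(+0.121)/4 = 0.01845 W/m².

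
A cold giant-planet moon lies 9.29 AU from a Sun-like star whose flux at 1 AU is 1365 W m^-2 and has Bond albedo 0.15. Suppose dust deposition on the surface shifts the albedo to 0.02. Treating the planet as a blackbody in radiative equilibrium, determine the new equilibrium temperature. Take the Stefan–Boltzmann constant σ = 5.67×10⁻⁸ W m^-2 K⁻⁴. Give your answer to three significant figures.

By the inverse-square law, S = 1365/9.29² = 15.82 W m^-2.
New equilibrium: T₂ = [(1−0.02)·15.82/(4σ)]^(1/4) = 90.92 K.

90.9 K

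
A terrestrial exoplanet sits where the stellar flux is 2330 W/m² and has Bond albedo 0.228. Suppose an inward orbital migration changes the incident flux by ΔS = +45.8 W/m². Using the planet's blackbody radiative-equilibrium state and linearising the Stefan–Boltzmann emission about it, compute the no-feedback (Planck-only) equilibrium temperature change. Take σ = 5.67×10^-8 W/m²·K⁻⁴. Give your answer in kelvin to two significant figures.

1.5 kelvin

Reference equilibrium: T_e = [S(1−α)/(4σ)]^(1/4) = 298.4 K.
Only a fraction (1−α) is absorbed and it's spread over 4πR², so ΔF = (1−α)ΔS/4 = 8.839 W/m².
Linearising σT⁴ gives d(σT⁴)/dT = 4σT_e³ = 6.028 W/m² per K.
ΔT₀ = ΔF/λ_P = 8.839/6.028 = 1.47 K.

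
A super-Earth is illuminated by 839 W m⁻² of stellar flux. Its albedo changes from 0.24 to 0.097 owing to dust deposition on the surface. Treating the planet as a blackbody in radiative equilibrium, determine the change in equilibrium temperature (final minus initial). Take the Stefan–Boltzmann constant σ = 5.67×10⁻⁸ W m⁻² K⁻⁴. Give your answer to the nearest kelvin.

Initial: T₁ = [S(1−0.24)/(4σ)]^(1/4) = 230.3 K.
With α = 0.097, T₂ = 240.4 K.
ΔT = T₂ − T₁ = 10.14 K.

10 K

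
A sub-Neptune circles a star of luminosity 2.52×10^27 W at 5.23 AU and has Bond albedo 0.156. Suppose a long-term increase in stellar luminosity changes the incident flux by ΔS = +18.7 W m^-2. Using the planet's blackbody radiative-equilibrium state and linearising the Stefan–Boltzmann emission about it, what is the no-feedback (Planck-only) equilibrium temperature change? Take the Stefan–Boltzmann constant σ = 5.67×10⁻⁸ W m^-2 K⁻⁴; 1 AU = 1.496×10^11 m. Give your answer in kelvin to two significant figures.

2.7 K

Orbital distance: d = 5.23 AU = 7.824×10^11 m.
S = L/(4πd²) = 327.6 W m^-2.
The baseline emission temperature is T_e = 186.9 K.
ΔF = Δ[S(1−α)]/4 = (1−0.156)·+18.7/4 = 3.946 W m^-2.
The Planck feedback parameter is 4σT_e³ = 1.480 W m^-2/K.
ΔT₀ = ΔF/λ_P = 3.946/1.480 = 2.67 K.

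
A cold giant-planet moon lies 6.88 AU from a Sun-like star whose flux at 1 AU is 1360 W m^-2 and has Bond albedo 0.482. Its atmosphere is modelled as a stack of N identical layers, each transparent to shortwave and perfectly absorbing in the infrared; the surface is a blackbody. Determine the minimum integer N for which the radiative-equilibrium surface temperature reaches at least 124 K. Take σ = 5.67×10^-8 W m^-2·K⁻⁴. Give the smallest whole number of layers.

Flux at the orbit: S = 1360/(6.88)² = 28.73 W m^-2.
OLR = S(1−α)/4 = 3.721 W m^-2; the top layer radiates at T_e = 90.00 K.
Need (N+1)T_e⁴ ≥ T_s⁴, i.e. N+1 ≥ (124/90.00)⁴ = 3.603.
Rounding up, N = 3.

3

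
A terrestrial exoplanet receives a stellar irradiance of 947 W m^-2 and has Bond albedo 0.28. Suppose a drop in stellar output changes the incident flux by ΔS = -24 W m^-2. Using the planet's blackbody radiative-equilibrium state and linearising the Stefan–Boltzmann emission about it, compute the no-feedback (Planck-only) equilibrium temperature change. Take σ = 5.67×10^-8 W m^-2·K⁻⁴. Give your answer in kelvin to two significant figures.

Reference equilibrium: T_e = [S(1−α)/(4σ)]^(1/4) = 234.2 K.
TOA radiative forcing: ΔF = (1−α)ΔS/4 = 0.72·(-24)/4 = -4.320 W m^-2.
Linearising σT⁴ gives d(σT⁴)/dT = 4σT_e³ = 2.912 W m^-2 per K.
ΔT₀ = ΔF/λ_P = -4.320/2.912 = -1.48 K.

-1.5 kelvin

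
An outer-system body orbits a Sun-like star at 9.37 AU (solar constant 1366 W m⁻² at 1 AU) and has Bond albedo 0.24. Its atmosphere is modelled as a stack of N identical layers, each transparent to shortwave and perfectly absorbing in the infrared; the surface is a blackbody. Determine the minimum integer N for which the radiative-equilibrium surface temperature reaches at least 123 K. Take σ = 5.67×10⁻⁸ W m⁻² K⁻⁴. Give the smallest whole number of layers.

Flux at the orbit: S = 1366/(9.37)² = 15.56 W m⁻².
The effective emission temperature is T_e = [S(1−α)/(4σ)]^¼ = 84.97 K.
Since T_s⁴ = (N+1)T_e⁴, we need N ≥ (T_s/T_e)⁴ − 1 = 3.390.
The minimum whole number is N = 4.

4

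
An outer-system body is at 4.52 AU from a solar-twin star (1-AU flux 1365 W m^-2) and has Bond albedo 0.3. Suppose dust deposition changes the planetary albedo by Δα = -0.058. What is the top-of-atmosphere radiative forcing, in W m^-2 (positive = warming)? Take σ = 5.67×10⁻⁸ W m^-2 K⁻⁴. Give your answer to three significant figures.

0.969 W m^-2

Flux at the orbit: S = 1365/(4.52)² = 66.81 W m^-2.
TOA radiative forcing: ΔF = −S·Δα/4 = −66.81·(-0.058)/4 = 0.9688 W m^-2.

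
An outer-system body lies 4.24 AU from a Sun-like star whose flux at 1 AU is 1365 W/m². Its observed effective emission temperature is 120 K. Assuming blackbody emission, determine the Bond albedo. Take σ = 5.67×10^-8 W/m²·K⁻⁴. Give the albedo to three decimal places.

0.381

By the inverse-square law, S = 1365/4.24² = 75.93 W/m².
Rearranging the radiative balance, α = 1 − 4σT⁴/S.
σT⁴ = 11.76 W/m², so 4σT⁴ = 47.03 W/m².
1−α = 47.03/75.93 = 0.6194, so α = 0.3806.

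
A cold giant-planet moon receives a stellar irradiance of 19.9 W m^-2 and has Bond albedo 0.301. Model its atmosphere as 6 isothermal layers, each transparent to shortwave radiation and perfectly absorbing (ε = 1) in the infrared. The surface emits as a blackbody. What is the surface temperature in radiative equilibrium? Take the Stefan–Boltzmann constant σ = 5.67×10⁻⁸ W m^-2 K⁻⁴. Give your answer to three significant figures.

144 K

The effective emission temperature is T_e = [S(1−α)/(4σ)]^¼ = 88.50 K.
Layer-by-layer balance gives σT_s⁴ = (N+1)σT_e⁴, so T_s = 7^¼·88.50 = 143.9 K.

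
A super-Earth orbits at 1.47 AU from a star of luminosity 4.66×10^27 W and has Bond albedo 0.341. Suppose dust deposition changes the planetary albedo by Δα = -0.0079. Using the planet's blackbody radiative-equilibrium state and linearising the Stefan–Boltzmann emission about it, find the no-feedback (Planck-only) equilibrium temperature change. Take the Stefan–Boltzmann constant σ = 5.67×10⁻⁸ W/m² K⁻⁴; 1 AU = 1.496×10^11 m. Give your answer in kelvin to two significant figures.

1.2 K

Orbital distance: d = 1.47 AU = 2.199×10^11 m.
S = L/(4πd²) = 7668 W/m².
Unperturbed T_e = [7668·(1−0.341)/(4σ)]^¼ = 386.3 K.
ΔF = −(S/4)Δα = −(7668/4)×(-0.0079) = 15.14 W/m².
Planck response: λ_P = 4σT_e³ = 4·5.67×10⁻⁸·(386.3)³ = 13.08 W/m²/K.
So ΔT₀ = 15.14/13.08 = 1.16 K.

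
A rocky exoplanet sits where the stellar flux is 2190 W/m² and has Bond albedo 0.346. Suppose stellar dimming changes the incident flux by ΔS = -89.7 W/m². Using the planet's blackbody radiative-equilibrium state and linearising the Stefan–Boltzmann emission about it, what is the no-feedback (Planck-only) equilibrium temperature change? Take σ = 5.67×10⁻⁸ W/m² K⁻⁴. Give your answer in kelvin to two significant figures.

-2.9 K

Unperturbed T_e = [2190·(1−0.346)/(4σ)]^¼ = 281.9 K.
TOA radiative forcing: ΔF = (1−α)ΔS/4 = 0.654·(-89.7)/4 = -14.67 W/m².
Linearising σT⁴ gives d(σT⁴)/dT = 4σT_e³ = 5.081 W/m² per K.
ΔT₀ = ΔF/λ_P = -14.67/5.081 = -2.89 K.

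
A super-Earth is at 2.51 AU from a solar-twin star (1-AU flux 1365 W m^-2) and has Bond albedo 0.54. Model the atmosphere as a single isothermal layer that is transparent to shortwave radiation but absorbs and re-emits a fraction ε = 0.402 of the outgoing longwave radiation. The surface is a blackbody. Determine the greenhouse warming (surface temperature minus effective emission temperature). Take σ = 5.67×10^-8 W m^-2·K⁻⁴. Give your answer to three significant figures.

8.35 kelvin

By the inverse-square law, S = 1365/2.51² = 216.7 W m^-2.
The planet radiates to space at T_e = [S(1−α)/(4σ)]^(1/4) = 144.8 K.
Surface balance with a leaky layer gives σT_s⁴ = σT_e⁴·2/(2−ε), so T_s = T_e·[2/(2−0.402)]^(1/4) = 153.1 K.
The atmosphere warms the surface by 8.354 K.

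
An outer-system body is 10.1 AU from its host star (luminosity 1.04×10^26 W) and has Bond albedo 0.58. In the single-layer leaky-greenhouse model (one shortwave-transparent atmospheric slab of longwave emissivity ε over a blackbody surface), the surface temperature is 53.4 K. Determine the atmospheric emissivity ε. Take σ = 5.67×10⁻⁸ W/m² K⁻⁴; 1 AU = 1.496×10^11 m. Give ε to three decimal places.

Orbital distance: d = 10.1 AU = 1.511×10^12 m.
S = L/(4πd²) = 3.625 W/m².
Effective temperature: T_e = [S(1−α)/(4σ)]^(1/4) = 50.90 K.
Inverting T_s⁴ = 2T_e⁴/(2−ε): (T_e/T_s)⁴ = 0.8256, so ε = 2(1 − 0.8256) = 0.3488.

0.349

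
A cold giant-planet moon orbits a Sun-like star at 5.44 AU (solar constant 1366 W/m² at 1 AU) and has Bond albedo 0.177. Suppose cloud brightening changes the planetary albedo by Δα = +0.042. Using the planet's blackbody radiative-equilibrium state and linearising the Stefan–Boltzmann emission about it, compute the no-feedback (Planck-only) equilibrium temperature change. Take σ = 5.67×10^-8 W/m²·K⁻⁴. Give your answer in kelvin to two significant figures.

Irradiance scales as 1/d², so S = 1366 W/m² × (1/5.44)² = 46.16 W/m².
Unperturbed T_e = [46.16·(1−0.177)/(4σ)]^¼ = 113.8 K.
ΔF = −(S/4)Δα = −(46.16/4)×(+0.042) = -0.4847 W/m².
Planck response: λ_P = 4σT_e³ = 4·5.67×10⁻⁸·(113.8)³ = 0.3339 W/m²/K.
ΔT₀ = ΔF/λ_P = -0.4847/0.3339 = -1.45 K.

-1.5 K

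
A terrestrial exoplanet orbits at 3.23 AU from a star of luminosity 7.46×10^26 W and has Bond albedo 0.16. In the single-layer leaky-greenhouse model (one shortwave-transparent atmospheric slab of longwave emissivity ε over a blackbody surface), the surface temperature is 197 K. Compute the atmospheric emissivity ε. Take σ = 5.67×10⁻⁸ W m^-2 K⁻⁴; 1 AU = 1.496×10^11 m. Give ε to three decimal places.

0.750

Orbital distance: d = 3.23 AU = 4.832×10^11 m.
Flux at the orbit: S = L/(4πd²) = 7.46×10^26/(4π·(4.83×10^11)²) = 254.2 W m^-2.
Effective temperature: T_e = [S(1−α)/(4σ)]^(1/4) = 175.2 K.
T_s⁴ = T_e⁴·2/(2−ε) → ε = 2 − 2(T_e/T_s)⁴ = 2 − 2·(175.2/197)⁴ = 0.7496.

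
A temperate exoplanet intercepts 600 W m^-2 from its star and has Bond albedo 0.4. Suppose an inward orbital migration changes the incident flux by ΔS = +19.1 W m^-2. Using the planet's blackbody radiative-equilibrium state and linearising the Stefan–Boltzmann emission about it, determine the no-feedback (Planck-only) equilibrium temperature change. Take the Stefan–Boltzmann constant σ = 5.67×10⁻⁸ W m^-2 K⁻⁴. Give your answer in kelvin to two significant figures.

The baseline emission temperature is T_e = 199.6 K.
ΔF = Δ[S(1−α)]/4 = (1−0.4)·+19.1/4 = 2.865 W m^-2.
The Planck feedback parameter is 4σT_e³ = 1.804 W m^-2/K.
So ΔT₀ = 2.865/1.804 = 1.59 K.

1.6 K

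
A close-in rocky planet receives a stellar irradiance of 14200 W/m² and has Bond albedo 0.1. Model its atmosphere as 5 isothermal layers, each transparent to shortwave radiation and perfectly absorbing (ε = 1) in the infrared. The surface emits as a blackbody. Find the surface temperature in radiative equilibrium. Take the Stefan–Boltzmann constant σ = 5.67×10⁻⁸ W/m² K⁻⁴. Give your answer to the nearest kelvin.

763 K

The effective emission temperature is T_e = [S(1−α)/(4σ)]^¼ = 487.2 K.
With N = 5 opaque layers, T_s = (N+1)^(1/4)·T_e = 6^(1/4)·487.2 = 762.5 K.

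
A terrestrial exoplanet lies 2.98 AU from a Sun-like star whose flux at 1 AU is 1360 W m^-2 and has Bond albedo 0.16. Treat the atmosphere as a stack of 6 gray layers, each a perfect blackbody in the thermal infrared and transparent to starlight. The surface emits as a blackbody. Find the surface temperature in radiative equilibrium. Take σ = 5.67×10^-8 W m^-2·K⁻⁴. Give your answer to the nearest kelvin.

Irradiance scales as 1/d², so S = 1360 W m^-2 × (1/2.98)² = 153.1 W m^-2.
OLR = S(1−α)/4 = 32.16 W m^-2; the top layer radiates at T_e = 154.3 K.
For an N-layer opaque stack, T_s⁴ = (N+1)T_e⁴, hence T_s = (7)^(1/4)×154.3 K = 251.0 K.

251 kelvin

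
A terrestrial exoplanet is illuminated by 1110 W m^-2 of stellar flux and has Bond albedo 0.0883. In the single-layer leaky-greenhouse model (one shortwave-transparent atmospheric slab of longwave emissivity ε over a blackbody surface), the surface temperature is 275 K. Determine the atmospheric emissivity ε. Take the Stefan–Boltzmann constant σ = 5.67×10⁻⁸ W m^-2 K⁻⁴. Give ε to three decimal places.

TOA balance gives T_e = 258.5 K.
Inverting T_s⁴ = 2T_e⁴/(2−ε): (T_e/T_s)⁴ = 0.7802, so ε = 2(1 − 0.7802) = 0.4396.

0.440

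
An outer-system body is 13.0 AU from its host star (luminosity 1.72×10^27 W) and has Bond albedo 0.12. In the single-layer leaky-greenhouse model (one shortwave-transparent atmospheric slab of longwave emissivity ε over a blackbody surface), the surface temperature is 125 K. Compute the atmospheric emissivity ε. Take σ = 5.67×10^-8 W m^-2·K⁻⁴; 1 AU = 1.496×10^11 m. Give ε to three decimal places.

d = 13.0 × 1.496×10^11 m = 1.945×10^12 m.
Spreading L over a sphere of radius d: S = 1.72×10^27/(4π·1.94×10^12²) = 36.19 W m^-2.
TOA balance gives T_e = 108.9 K.
Since (2−ε)/2 = (T_e/T_s)⁴ = 0.5751, ε = 0.8497.

0.850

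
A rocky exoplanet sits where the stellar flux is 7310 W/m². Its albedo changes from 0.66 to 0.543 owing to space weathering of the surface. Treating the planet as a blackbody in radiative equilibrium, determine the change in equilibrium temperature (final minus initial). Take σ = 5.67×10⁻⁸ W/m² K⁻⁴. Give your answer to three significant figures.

Initial: T₁ = [S(1−0.66)/(4σ)]^(1/4) = 323.5 K.
Final:   T₂ = [S(1−0.543)/(4σ)]^(1/4) = 348.4 K.
Change: 348.4 − 323.5 = 24.83 K.

24.8 kelvin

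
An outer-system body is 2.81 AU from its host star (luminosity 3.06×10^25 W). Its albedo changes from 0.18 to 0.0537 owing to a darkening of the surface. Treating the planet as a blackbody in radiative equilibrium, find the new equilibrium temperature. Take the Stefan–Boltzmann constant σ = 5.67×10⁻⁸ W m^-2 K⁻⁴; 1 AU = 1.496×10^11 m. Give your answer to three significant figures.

87.1 K

d = 2.81 × 1.496×10^11 m = 4.204×10^11 m.
Spreading L over a sphere of radius d: S = 3.06×10^25/(4π·4.20×10^11²) = 13.78 W m^-2.
With the new albedo, S(1−α₂)/4 = 3.260 W m^-2, so T₂ = 87.08 K.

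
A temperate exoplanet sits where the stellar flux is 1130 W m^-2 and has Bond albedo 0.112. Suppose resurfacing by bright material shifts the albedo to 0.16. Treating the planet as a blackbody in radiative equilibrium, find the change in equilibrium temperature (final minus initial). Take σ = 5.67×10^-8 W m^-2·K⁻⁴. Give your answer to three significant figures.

Before: T₁ = [1130·0.888/(4σ)]^(1/4) = 257.9 K.
With α = 0.16, T₂ = 254.3 K.
Change: 254.3 − 257.9 = -3.558 K.

-3.56 K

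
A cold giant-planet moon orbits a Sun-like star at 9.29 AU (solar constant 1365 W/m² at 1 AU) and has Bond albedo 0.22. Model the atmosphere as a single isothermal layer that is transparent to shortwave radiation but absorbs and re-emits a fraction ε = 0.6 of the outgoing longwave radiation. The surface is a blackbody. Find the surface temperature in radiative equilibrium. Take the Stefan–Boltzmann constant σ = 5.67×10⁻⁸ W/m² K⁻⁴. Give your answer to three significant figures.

Irradiance scales as 1/d², so S = 1365 W/m² × (1/9.29)² = 15.82 W/m².
Effective emission temperature (TOA balance): σT_e⁴ = S(1−α)/4 = 3.084 W/m² → T_e = 85.88 K.
For a single slab of emissivity ε, T_s⁴ = 2T_e⁴/(2−ε); thus T_s = 85.88·(1.429)^(1/4) = 93.89 K.

93.9 K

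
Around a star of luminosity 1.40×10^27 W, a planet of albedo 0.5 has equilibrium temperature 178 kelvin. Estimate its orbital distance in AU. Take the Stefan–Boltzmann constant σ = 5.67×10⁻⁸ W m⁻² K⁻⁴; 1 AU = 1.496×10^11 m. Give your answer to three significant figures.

3.31 AU

The flux needed for this T is 4σT⁴/(1−0.5) = 455.4 W m⁻².
S = L/(4πd²) → d = √(L/4πS) = √(1.40×10^27/(4π·455.4)) = 4.946×10^11 m = 3.306 AU.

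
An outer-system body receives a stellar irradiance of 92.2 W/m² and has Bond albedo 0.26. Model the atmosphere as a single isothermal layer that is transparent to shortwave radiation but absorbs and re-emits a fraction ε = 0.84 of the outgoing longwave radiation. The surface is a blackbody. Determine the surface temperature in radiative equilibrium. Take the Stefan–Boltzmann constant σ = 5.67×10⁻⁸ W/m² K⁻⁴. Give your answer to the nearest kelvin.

Effective emission temperature (TOA balance): σT_e⁴ = S(1−α)/4 = 17.06 W/m² → T_e = 131.7 K.
For a single slab of emissivity ε, T_s⁴ = 2T_e⁴/(2−ε); thus T_s = 131.7·(1.724)^(1/4) = 150.9 K.

151 K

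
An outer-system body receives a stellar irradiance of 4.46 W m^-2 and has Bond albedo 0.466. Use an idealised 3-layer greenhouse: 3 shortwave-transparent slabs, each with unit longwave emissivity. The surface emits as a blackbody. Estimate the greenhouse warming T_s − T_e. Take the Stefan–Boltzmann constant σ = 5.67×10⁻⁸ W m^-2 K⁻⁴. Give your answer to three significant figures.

OLR = S(1−α)/4 = 0.5954 W m^-2; the top layer radiates at T_e = 56.93 K.
Surface: T_s = (4)^¼·T_e = 80.51 K.
So the greenhouse effect raises the surface by 80.51 − 56.93 = 23.58 K.

23.6 K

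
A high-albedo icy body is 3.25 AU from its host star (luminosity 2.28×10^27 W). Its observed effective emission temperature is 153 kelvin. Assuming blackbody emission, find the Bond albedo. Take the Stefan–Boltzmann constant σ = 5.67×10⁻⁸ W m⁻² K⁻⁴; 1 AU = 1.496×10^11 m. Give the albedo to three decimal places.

0.838

Orbital distance: d = 3.25 AU = 4.862×10^11 m.
Spreading L over a sphere of radius d: S = 2.28×10^27/(4π·4.86×10^11²) = 767.5 W m⁻².
From σT⁴ = S(1−α)/4 we invert for α: 1−α = 4σT⁴/S.
4σT⁴ = 4·5.67×10⁻⁸·(153)⁴ = 124.3 W m⁻².
1−α = 124.3/767.5 = 0.1619, so α = 0.8381.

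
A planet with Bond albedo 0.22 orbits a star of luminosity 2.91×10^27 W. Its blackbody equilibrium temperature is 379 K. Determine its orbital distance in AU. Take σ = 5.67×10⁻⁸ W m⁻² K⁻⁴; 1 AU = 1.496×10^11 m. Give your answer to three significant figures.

Energy balance gives S = 4σT⁴/(1−α) = 5999 W m⁻².
From L = 4πd²S, d = √(2.91×10^27/(4π·5999)) = 1.965×10^11 m = 1.313 AU.

1.31 AU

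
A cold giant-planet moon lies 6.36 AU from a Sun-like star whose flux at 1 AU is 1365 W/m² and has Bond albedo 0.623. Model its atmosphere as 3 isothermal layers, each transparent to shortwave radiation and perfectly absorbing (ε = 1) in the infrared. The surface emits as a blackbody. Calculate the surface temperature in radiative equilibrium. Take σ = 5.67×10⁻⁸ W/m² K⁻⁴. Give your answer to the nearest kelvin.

122 kelvin

Flux at the orbit: S = 1365/(6.36)² = 33.75 W/m².
OLR = S(1−α)/4 = 3.181 W/m²; the top layer radiates at T_e = 86.54 K.
With N = 3 opaque layers, T_s = (N+1)^(1/4)·T_e = 4^(1/4)·86.54 = 122.4 K.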